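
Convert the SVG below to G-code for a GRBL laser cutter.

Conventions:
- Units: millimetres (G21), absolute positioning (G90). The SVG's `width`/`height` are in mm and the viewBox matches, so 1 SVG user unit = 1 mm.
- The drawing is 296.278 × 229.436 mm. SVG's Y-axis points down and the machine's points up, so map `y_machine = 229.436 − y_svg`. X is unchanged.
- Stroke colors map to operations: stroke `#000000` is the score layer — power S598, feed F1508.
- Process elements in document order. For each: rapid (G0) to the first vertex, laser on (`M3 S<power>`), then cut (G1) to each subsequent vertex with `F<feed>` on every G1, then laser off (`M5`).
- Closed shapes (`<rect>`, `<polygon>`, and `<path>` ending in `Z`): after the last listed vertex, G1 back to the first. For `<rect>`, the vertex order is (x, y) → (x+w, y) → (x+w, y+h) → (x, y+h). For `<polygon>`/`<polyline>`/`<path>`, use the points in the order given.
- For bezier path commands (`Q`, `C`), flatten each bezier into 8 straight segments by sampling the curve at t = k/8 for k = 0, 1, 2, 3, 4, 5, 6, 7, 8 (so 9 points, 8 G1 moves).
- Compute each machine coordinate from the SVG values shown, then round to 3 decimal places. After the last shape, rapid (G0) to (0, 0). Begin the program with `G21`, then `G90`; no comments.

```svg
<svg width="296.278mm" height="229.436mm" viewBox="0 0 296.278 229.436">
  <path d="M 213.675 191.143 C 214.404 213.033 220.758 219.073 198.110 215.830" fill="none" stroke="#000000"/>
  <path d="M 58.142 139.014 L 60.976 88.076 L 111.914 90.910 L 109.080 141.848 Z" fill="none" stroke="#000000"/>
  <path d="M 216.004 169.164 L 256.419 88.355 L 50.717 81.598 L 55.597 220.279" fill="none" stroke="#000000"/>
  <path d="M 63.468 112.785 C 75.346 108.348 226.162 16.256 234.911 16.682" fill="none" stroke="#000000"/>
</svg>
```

G21
G90
G0 X213.675 Y38.293
M3 S598
G1 X214.144 Y30.814 F1508
G1 X214.735 Y24.745 F1508
G1 X215.042 Y20.007 F1508
G1 X214.659 Y16.525 F1508
G1 X213.180 Y14.220 F1508
G1 X210.199 Y13.017 F1508
G1 X205.311 Y12.838 F1508
G1 X198.110 Y13.606 F1508
M5
G0 X58.142 Y90.422
M3 S598
G1 X60.976 Y141.360 F1508
G1 X111.914 Y138.526 F1508
G1 X109.080 Y87.588 F1508
G1 X58.142 Y90.422 F1508
M5
G0 X216.004 Y60.272
M3 S598
G1 X256.419 Y141.081 F1508
G1 X50.717 Y147.838 F1508
G1 X55.597 Y9.157 F1508
M5
G0 X63.468 Y116.651
M3 S598
G1 X73.886 Y122.072 F1508
G1 X94.037 Y133.599 F1508
G1 X120.627 Y149.121 F1508
G1 X150.363 Y166.526 F1508
G1 X179.952 Y183.704 F1508
G1 X206.102 Y198.542 F1508
G1 X225.520 Y208.929 F1508
G1 X234.911 Y212.754 F1508
M5
G0 X0.000 Y0.000

viewBox `0 0 296.278 229.436` with mm width/height → 1 unit = 1 mm. Flip: y_m = 229.436 − y_svg.

**Shape 1** — `<path>` cubic bezier, stroke `#000000` → score (S598, F1508). Control points (SVG): P0=(213.675,191.143), P1=(214.404,213.033), P2=(220.758,219.073), P3=(198.110,215.830); sampled at t=k/8. Machine vertices: (213.675,38.293) → (214.144,30.814) → (214.735,24.745) → (215.042,20.007) → (214.659,16.525) → (213.180,14.220) → (210.199,13.017) → (205.311,12.838) → (198.110,13.606). Open path.

**Shape 2** — `<path>` regular polygon, stroke `#000000` → score (S598, F1508). Machine vertices: (58.142,90.422) → (60.976,141.360) → (111.914,138.526) → (109.080,87.588) → (58.142,90.422). Closed: final G1 returns to the first vertex.

**Shape 3** — `<path>` open polyline, stroke `#000000` → score (S598, F1508). Machine vertices: (216.004,60.272) → (256.419,141.081) → (50.717,147.838) → (55.597,9.157). Open path.

**Shape 4** — `<path>` cubic bezier, stroke `#000000` → score (S598, F1508). Control points (SVG): P0=(63.468,112.785), P1=(75.346,108.348), P2=(226.162,16.256), P3=(234.911,16.682); sampled at t=k/8. Machine vertices: (63.468,116.651) → (73.886,122.072) → (94.037,133.599) → (120.627,149.121) → (150.363,166.526) → (179.952,183.704) → (206.102,198.542) → (225.520,208.929) → (234.911,212.754). Open path.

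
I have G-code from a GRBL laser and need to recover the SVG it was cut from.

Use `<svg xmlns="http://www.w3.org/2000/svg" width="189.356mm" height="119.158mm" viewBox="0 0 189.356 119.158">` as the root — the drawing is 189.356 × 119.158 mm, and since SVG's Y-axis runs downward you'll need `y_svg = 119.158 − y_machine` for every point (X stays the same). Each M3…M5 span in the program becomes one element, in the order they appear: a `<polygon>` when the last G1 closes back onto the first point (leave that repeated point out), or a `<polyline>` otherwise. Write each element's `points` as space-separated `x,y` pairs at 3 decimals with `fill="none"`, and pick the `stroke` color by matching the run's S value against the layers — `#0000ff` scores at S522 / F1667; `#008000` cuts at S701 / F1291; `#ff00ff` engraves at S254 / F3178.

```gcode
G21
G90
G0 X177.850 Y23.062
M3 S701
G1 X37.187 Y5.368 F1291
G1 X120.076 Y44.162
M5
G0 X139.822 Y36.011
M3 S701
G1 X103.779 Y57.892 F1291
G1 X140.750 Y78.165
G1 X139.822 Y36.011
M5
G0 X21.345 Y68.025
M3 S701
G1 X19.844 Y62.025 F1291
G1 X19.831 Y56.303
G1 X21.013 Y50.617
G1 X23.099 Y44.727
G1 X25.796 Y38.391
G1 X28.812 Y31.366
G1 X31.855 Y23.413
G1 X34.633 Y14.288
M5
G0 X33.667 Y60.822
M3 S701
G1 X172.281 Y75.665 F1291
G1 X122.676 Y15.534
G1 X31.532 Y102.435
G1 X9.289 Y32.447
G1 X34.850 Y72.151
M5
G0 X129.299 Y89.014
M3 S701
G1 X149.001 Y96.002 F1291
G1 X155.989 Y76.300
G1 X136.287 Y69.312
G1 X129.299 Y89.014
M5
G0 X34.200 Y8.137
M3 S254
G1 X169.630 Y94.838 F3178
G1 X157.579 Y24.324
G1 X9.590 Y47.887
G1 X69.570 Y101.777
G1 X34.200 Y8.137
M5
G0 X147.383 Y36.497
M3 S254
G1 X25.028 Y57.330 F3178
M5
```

<svg xmlns="http://www.w3.org/2000/svg" width="189.356mm" height="119.158mm" viewBox="0 0 189.356 119.158">
  <polyline points="177.850,96.096 37.187,113.790 120.076,74.996" fill="none" stroke="#008000"/>
  <polygon points="139.822,83.147 103.779,61.266 140.750,40.993" fill="none" stroke="#008000"/>
  <polyline points="21.345,51.133 19.844,57.133 19.831,62.855 21.013,68.541 23.099,74.431 25.796,80.767 28.812,87.792 31.855,95.745 34.633,104.870" fill="none" stroke="#008000"/>
  <polyline points="33.667,58.336 172.281,43.493 122.676,103.624 31.532,16.723 9.289,86.711 34.850,47.007" fill="none" stroke="#008000"/>
  <polygon points="129.299,30.144 149.001,23.156 155.989,42.858 136.287,49.846" fill="none" stroke="#008000"/>
  <polygon points="34.200,111.021 169.630,24.320 157.579,94.834 9.590,71.271 69.570,17.381" fill="none" stroke="#ff00ff"/>
  <polyline points="147.383,82.661 25.028,61.828" fill="none" stroke="#ff00ff"/>
</svg>

Machine Y-up, SVG Y-down with viewBox height 119.158, so y_svg = 119.158 − y_machine; X carries over.

Run 1: S701 ⇒ cut layer `#008000`. The run is open, so emit a `<polyline>` with points (Y-flipped): 177.850,96.096 37.187,113.790 120.076,74.996.

Run 2: the run's S701 means `#008000` (cut). The run returns to its start, so emit a `<polygon>` with points (Y-flipped): 139.822,83.147 103.779,61.266 140.750,40.993.

Run 3: the run's S701 means `#008000` (cut). The run is open, so emit a `<polyline>` with points (Y-flipped): 21.345,51.133 19.844,57.133 19.831,62.855 21.013,68.541 23.099,74.431 25.796,80.767 28.812,87.792 31.855,95.745 34.633,104.870.

Run 4: the run's S701 means `#008000` (cut). The run is open, so emit a `<polyline>` with points (Y-flipped): 33.667,58.336 172.281,43.493 122.676,103.624 31.532,16.723 9.289,86.711 34.850,47.007.

Run 5: power S701 maps to stroke `#008000` (cut). The run returns to its start, so emit a `<polygon>` with points (Y-flipped): 129.299,30.144 149.001,23.156 155.989,42.858 136.287,49.846.

Run 6: S254 ⇒ engrave layer `#ff00ff`. The run returns to its start, so emit a `<polygon>` with points (Y-flipped): 34.200,111.021 169.630,24.320 157.579,94.834 9.590,71.271 69.570,17.381.

Run 7: S254 ⇒ engrave layer `#ff00ff`. The run is open, so emit a `<polyline>` with points (Y-flipped): 147.383,82.661 25.028,61.828.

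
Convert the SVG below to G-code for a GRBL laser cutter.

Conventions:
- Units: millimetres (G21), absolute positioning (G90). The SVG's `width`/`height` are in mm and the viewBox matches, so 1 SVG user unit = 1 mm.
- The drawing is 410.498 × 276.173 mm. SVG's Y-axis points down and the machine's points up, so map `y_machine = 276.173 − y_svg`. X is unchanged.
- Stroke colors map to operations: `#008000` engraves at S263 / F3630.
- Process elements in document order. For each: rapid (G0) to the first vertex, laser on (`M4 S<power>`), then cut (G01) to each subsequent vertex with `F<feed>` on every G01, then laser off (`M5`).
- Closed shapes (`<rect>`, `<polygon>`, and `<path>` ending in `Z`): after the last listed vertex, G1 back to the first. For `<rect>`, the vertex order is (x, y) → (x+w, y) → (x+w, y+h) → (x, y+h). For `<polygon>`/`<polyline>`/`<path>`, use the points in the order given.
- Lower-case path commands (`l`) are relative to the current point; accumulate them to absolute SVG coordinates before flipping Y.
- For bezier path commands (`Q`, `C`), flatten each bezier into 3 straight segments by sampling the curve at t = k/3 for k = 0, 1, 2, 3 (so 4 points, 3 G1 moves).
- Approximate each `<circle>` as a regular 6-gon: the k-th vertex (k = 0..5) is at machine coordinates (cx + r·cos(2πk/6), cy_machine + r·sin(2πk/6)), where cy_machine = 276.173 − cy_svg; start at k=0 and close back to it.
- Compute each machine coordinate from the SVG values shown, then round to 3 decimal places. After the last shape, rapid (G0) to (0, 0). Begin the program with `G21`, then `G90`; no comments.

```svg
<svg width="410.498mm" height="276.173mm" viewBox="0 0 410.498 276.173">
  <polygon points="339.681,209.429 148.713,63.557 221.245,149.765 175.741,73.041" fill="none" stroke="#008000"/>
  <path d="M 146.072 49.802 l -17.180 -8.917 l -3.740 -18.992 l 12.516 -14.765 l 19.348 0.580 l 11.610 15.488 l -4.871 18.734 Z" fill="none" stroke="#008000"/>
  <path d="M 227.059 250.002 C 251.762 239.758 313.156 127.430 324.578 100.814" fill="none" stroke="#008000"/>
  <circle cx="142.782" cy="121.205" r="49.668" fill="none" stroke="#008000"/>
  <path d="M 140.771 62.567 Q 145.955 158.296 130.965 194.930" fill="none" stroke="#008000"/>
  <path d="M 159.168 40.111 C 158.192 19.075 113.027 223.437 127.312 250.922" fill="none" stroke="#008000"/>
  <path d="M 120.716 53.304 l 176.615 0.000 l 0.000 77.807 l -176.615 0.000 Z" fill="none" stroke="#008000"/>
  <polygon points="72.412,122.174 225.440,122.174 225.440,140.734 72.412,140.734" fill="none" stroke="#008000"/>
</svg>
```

Since the viewBox matches the mm dimensions, user units are millimetres directly. The only transform is the Y-flip y_m = 276.173 − y_svg.

Shape 1 is a closed polygon drawn with `<polygon>`. Its stroke #008000 means engrave at S263, F3630. After flipping Y the toolpath is (339.681,66.744) → (148.713,212.616) → (221.245,126.408) → (175.741,203.132) → (339.681,66.744), returning to the start.

Shape 2 is a regular polygon drawn with `<path>`. Its stroke #008000 means engrave at S263, F3630. After flipping Y the toolpath is (146.072,226.371) → (128.892,235.288) → (125.152,254.280) → (137.668,269.045) → (157.016,268.465) → (168.626,252.977) → (163.755,234.243) → (146.072,226.371), returning to the start.

Shape 3 is a cubic bezier drawn with `<path>`. Its stroke #008000 means engrave at S263, F3630. After flipping Y the toolpath is (227.059,26.171) → (260.783,63.488) → (299.708,127.128) → (324.578,175.359).

Shape 4 is a circle drawn with `<circle>`. Its stroke #008000 means engrave at S263, F3630. After flipping Y the toolpath is (192.450,154.968) → (167.616,197.982) → (117.948,197.982) → (93.114,154.968) → (117.948,111.954) → (167.616,111.954) → (192.450,154.968), returning to the start.

Shape 5 is a quadratic bezier drawn with `<path>`. Its stroke #008000 means engrave at S263, F3630. After flipping Y the toolpath is (140.771,213.606) → (141.985,156.353) → (138.717,112.232) → (130.965,81.243).

Shape 6 is a cubic bezier drawn with `<path>`. Its stroke #008000 means engrave at S263, F3630. After flipping Y the toolpath is (159.168,236.062) → (147.301,196.864) → (129.005,96.796) → (127.312,25.251).

Shape 7 is a rectangle drawn with `<path>`. Its stroke #008000 means engrave at S263, F3630. After flipping Y the toolpath is (120.716,222.869) → (297.331,222.869) → (297.331,145.062) → (120.716,145.062) → (120.716,222.869), returning to the start.

Shape 8 is a rectangle drawn with `<polygon>`. Its stroke #008000 means engrave at S263, F3630. After flipping Y the toolpath is (72.412,153.999) → (225.440,153.999) → (225.440,135.439) → (72.412,135.439) → (72.412,153.999), returning to the start.

G21
G90
G0 X339.681 Y66.744
M4 S263
G01 X148.713 Y212.616 F3630
G01 X221.245 Y126.408 F3630
G01 X175.741 Y203.132 F3630
G01 X339.681 Y66.744 F3630
M5
G0 X146.072 Y226.371
M4 S263
G01 X128.892 Y235.288 F3630
G01 X125.152 Y254.280 F3630
G01 X137.668 Y269.045 F3630
G01 X157.016 Y268.465 F3630
G01 X168.626 Y252.977 F3630
G01 X163.755 Y234.243 F3630
G01 X146.072 Y226.371 F3630
M5
G0 X227.059 Y26.171
M4 S263
G01 X260.783 Y63.488 F3630
G01 X299.708 Y127.128 F3630
G01 X324.578 Y175.359 F3630
M5
G0 X192.450 Y154.968
M4 S263
G01 X167.616 Y197.982 F3630
G01 X117.948 Y197.982 F3630
G01 X93.114 Y154.968 F3630
G01 X117.948 Y111.954 F3630
G01 X167.616 Y111.954 F3630
G01 X192.450 Y154.968 F3630
M5
G0 X140.771 Y213.606
M4 S263
G01 X141.985 Y156.353 F3630
G01 X138.717 Y112.232 F3630
G01 X130.965 Y81.243 F3630
M5
G0 X159.168 Y236.062
M4 S263
G01 X147.301 Y196.864 F3630
G01 X129.005 Y96.796 F3630
G01 X127.312 Y25.251 F3630
M5
G0 X120.716 Y222.869
M4 S263
G01 X297.331 Y222.869 F3630
G01 X297.331 Y145.062 F3630
G01 X120.716 Y145.062 F3630
G01 X120.716 Y222.869 F3630
M5
G0 X72.412 Y153.999
M4 S263
G01 X225.440 Y153.999 F3630
G01 X225.440 Y135.439 F3630
G01 X72.412 Y135.439 F3630
G01 X72.412 Y153.999 F3630
M5
G0 X0.000 Y0.000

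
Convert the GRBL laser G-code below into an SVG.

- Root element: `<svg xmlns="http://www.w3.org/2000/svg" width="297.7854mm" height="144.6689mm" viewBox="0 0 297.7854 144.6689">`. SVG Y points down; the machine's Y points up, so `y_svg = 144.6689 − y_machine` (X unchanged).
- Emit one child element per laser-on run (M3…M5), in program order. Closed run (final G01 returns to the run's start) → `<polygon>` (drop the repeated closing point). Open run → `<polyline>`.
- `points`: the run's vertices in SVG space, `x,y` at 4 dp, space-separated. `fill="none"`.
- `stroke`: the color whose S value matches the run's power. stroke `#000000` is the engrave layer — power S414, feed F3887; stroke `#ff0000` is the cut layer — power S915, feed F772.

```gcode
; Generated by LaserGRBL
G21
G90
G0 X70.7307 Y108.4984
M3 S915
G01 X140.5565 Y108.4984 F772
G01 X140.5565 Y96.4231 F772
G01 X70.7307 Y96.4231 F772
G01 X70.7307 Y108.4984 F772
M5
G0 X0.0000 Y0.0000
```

y_svg = 144.6689 − y_m. Every run uses S915, so all elements get stroke `#ff0000` (cut).

[1] closed run; points: 70.7307,36.1705 140.5565,36.1705 140.5565,48.2458 70.7307,48.2458

<svg xmlns="http://www.w3.org/2000/svg" width="297.7854mm" height="144.6689mm" viewBox="0 0 297.7854 144.6689">
  <polygon points="70.7307,36.1705 140.5565,36.1705 140.5565,48.2458 70.7307,48.2458" fill="none" stroke="#ff0000"/>
</svg>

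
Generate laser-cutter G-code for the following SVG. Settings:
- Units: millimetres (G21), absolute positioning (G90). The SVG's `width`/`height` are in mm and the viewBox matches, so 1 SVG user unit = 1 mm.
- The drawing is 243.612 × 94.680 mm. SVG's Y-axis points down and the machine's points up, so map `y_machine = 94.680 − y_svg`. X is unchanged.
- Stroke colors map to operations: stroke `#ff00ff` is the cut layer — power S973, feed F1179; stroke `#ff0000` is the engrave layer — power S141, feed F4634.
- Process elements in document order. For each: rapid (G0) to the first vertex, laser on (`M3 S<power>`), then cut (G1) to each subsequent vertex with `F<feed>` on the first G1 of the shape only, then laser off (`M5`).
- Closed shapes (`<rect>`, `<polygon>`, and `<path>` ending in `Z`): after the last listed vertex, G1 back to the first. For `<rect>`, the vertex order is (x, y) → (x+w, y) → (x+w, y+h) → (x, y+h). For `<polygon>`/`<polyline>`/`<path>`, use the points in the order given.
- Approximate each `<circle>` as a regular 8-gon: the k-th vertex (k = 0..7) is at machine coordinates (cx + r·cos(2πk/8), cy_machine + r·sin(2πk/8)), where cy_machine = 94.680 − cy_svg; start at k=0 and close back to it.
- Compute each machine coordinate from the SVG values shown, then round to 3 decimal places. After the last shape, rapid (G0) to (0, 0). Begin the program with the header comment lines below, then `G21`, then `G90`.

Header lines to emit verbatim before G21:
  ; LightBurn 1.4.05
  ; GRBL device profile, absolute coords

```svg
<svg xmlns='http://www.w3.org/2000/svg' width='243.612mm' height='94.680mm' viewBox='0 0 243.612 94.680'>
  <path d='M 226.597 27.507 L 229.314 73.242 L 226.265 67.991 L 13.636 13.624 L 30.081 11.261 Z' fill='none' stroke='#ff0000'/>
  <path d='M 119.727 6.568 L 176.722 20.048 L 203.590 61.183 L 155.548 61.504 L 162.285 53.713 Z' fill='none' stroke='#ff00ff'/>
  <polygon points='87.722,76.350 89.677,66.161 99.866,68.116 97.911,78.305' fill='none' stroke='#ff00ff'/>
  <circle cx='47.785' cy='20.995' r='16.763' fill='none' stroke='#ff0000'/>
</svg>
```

1 u = 1 mm; y_m = 94.680 − y.

[1] `<path>` closed polygon, #ff0000→engrave S141 F4634: (226.597,67.173) → (229.314,21.438) → (226.265,26.689) → (13.636,81.056) → (30.081,83.419) → (226.597,67.173) (closed)

[2] `<path>` closed polygon, #ff00ff→cut S973 F1179: (119.727,88.112) → (176.722,74.632) → (203.590,33.497) → (155.548,33.176) → (162.285,40.967) → (119.727,88.112) (closed)

[3] `<polygon>` regular polygon, #ff00ff→cut S973 F1179: (87.722,18.330) → (89.677,28.519) → (99.866,26.564) → (97.911,16.375) → (87.722,18.330) (closed)

[4] `<circle>` circle, #ff0000→engrave S141 F4634: (64.548,73.685) → (59.638,85.538) → (47.785,90.448) → (35.932,85.538) → (31.022,73.685) → (35.932,61.832) → (47.785,56.922) → (59.638,61.832) → (64.548,73.685) (closed)

; LightBurn 1.4.05
; GRBL device profile, absolute coords
G21
G90
G0 X226.597 Y67.173
M3 S141
G1 X229.314 Y21.438 F4634
G1 X226.265 Y26.689
G1 X13.636 Y81.056
G1 X30.081 Y83.419
G1 X226.597 Y67.173
M5
G0 X119.727 Y88.112
M3 S973
G1 X176.722 Y74.632 F1179
G1 X203.590 Y33.497
G1 X155.548 Y33.176
G1 X162.285 Y40.967
G1 X119.727 Y88.112
M5
G0 X87.722 Y18.330
M3 S973
G1 X89.677 Y28.519 F1179
G1 X99.866 Y26.564
G1 X97.911 Y16.375
G1 X87.722 Y18.330
M5
G0 X64.548 Y73.685
M3 S141
G1 X59.638 Y85.538 F4634
G1 X47.785 Y90.448
G1 X35.932 Y85.538
G1 X31.022 Y73.685
G1 X35.932 Y61.832
G1 X47.785 Y56.922
G1 X59.638 Y61.832
G1 X64.548 Y73.685
M5
G0 X0.000 Y0.000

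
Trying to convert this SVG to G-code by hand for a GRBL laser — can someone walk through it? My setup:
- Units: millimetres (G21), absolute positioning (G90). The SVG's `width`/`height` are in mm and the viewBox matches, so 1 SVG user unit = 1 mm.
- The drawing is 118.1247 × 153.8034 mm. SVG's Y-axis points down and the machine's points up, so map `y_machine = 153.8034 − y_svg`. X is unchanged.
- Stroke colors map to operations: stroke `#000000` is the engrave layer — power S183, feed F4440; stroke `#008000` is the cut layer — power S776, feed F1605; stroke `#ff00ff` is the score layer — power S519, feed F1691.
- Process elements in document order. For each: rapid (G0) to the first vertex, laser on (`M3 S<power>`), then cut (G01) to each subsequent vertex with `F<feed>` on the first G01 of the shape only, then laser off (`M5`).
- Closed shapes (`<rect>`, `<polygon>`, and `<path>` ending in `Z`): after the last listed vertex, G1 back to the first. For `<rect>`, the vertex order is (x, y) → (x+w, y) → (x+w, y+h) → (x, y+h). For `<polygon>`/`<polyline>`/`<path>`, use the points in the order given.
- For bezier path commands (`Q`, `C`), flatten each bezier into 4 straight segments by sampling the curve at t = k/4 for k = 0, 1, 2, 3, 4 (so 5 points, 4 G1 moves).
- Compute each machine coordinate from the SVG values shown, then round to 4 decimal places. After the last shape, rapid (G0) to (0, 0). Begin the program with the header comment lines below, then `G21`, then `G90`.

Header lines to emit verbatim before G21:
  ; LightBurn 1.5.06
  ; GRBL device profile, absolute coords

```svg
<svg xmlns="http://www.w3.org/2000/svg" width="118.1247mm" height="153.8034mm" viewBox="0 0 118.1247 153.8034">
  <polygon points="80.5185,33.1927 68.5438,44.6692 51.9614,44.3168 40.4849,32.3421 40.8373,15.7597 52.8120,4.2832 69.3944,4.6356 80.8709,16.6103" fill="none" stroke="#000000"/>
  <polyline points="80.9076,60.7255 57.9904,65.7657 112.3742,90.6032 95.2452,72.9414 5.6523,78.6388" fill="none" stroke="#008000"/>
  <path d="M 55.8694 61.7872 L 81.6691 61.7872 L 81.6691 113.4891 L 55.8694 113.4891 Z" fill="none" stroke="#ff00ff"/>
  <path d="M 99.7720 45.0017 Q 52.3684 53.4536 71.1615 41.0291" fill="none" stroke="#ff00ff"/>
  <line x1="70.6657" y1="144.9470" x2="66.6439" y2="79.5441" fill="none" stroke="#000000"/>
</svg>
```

; LightBurn 1.5.06
; GRBL device profile, absolute coords
G21
G90
G0 X80.5185 Y120.6107
M3 S183
G01 X68.5438 Y109.1342 F4440
G01 X51.9614 Y109.4866
G01 X40.4849 Y121.4613
G01 X40.8373 Y138.0437
G01 X52.8120 Y149.5202
G01 X69.3944 Y149.1678
G01 X80.8709 Y137.1931
G01 X80.5185 Y120.6107
M5
G0 X80.9076 Y93.0779
M3 S776
G01 X57.9904 Y88.0377 F1605
G01 X112.3742 Y63.2002
G01 X95.2452 Y80.8620
G01 X5.6523 Y75.1646
M5
G0 X55.8694 Y92.0162
M3 S519
G01 X81.6691 Y92.0162 F1691
G01 X81.6691 Y40.3143
G01 X55.8694 Y40.3143
G01 X55.8694 Y92.0162
M5
G0 X99.7720 Y108.8017
M3 S519
G01 X80.2075 Y105.8805 F1691
G01 X68.9176 Y105.5689
G01 X65.9022 Y107.8668
G01 X71.1615 Y112.7743
M5
G0 X70.6657 Y8.8564
M3 S183
G01 X66.6439 Y74.2593 F4440
M5
G0 X0.0000 Y0.0000

Since the viewBox matches the mm dimensions, user units are millimetres directly. The only transform is the Y-flip y_m = 153.8034 − y_svg.

Shape 1 is a regular polygon drawn with `<polygon>`. Its stroke #000000 means engrave at S183, F4440. After flipping Y the toolpath is (80.5185,120.6107) → (68.5438,109.1342) → (51.9614,109.4866) → (40.4849,121.4613) → (40.8373,138.0437) → (52.8120,149.5202) → (69.3944,149.1678) → (80.8709,137.1931) → (80.5185,120.6107), returning to the start.

Shape 2 is a open polyline drawn with `<polyline>`. Its stroke #008000 means cut at S776, F1605. After flipping Y the toolpath is (80.9076,93.0779) → (57.9904,88.0377) → (112.3742,63.2002) → (95.2452,80.8620) → (5.6523,75.1646).

Shape 3 is a rectangle drawn with `<path>`. Its stroke #ff00ff means score at S519, F1691. After flipping Y the toolpath is (55.8694,92.0162) → (81.6691,92.0162) → (81.6691,40.3143) → (55.8694,40.3143) → (55.8694,92.0162), returning to the start.

Shape 4 is a quadratic bezier drawn with `<path>`. Its stroke #ff00ff means score at S519, F1691. After flipping Y the toolpath is (99.7720,108.8017) → (80.2075,105.8805) → (68.9176,105.5689) → (65.9022,107.8668) → (71.1615,112.7743).

Shape 5 is a line segment drawn with `<line>`. Its stroke #000000 means engrave at S183, F4440. After flipping Y the toolpath is (70.6657,8.8564) → (66.6439,74.2593).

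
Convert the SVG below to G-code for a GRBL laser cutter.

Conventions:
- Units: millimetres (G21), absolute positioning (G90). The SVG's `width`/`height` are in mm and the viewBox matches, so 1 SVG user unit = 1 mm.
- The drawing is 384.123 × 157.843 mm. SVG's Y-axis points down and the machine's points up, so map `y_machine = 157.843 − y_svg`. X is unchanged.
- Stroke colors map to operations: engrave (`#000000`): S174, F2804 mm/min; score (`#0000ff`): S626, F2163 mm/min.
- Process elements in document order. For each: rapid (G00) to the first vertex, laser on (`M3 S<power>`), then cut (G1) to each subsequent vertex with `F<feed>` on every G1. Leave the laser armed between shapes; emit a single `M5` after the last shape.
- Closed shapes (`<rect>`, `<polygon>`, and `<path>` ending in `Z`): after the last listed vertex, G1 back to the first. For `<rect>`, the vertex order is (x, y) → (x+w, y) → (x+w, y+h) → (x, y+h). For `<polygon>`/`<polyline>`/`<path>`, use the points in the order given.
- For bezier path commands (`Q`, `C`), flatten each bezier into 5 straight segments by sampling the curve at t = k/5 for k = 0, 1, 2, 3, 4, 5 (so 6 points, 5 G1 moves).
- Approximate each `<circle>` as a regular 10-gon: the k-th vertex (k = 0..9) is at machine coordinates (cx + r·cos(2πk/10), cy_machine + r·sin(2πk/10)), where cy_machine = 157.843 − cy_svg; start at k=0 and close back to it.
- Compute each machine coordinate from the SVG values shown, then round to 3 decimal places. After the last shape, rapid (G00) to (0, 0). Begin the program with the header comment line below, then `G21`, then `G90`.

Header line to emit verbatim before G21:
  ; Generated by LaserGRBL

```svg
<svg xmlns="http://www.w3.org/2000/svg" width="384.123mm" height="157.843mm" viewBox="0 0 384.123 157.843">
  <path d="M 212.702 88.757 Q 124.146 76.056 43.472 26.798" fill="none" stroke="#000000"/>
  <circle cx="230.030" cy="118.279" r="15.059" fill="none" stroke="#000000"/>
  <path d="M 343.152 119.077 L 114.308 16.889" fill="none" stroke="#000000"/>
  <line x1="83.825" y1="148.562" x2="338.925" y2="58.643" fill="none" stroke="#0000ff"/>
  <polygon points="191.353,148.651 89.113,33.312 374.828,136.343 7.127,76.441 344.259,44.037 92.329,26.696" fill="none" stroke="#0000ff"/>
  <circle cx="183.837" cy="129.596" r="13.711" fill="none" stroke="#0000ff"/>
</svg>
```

Since the viewBox matches the mm dimensions, user units are millimetres directly. The only transform is the Y-flip y_m = 157.843 − y_svg.

Shape 1 is a quadratic bezier drawn with `<path>`. Its stroke #000000 means engrave at S174, F2804. After flipping Y the toolpath is (212.702,69.086) → (177.595,75.629) → (143.118,85.096) → (109.272,97.488) → (76.057,112.804) → (43.472,131.045).

Shape 2 is a circle drawn with `<circle>`. Its stroke #000000 means engrave at S174, F2804. After flipping Y the toolpath is (245.089,39.564) → (242.213,48.415) → (234.683,53.886) → (225.377,53.886) → (217.847,48.415) → (214.971,39.564) → (217.847,30.713) → (225.377,25.242) → (234.683,25.242) → (242.213,30.713) → (245.089,39.564), returning to the start.

Shape 3 is a line segment drawn with `<path>`. Its stroke #000000 means engrave at S174, F2804. After flipping Y the toolpath is (343.152,38.766) → (114.308,140.954).

Shape 4 is a line segment drawn with `<line>`. Its stroke #0000ff means score at S626, F2163. After flipping Y the toolpath is (83.825,9.281) → (338.925,99.200).

Shape 5 is a closed polygon drawn with `<polygon>`. Its stroke #0000ff means score at S626, F2163. After flipping Y the toolpath is (191.353,9.192) → (89.113,124.531) → (374.828,21.500) → (7.127,81.402) → (344.259,113.806) → (92.329,131.147) → (191.353,9.192), returning to the start.

Shape 6 is a circle drawn with `<circle>`. Its stroke #0000ff means score at S626, F2163. After flipping Y the toolpath is (197.548,28.247) → (194.929,36.306) → (188.074,41.287) → (179.600,41.287) → (172.745,36.306) → (170.126,28.247) → (172.745,20.188) → (179.600,15.207) → (188.074,15.207) → (194.929,20.188) → (197.548,28.247), returning to the start.

; Generated by LaserGRBL
G21
G90
G00 X212.702 Y69.086
M3 S174
G1 X177.595 Y75.629 F2804
G1 X143.118 Y85.096 F2804
G1 X109.272 Y97.488 F2804
G1 X76.057 Y112.804 F2804
G1 X43.472 Y131.045 F2804
G00 X245.089 Y39.564
M3 S174
G1 X242.213 Y48.415 F2804
G1 X234.683 Y53.886 F2804
G1 X225.377 Y53.886 F2804
G1 X217.847 Y48.415 F2804
G1 X214.971 Y39.564 F2804
G1 X217.847 Y30.713 F2804
G1 X225.377 Y25.242 F2804
G1 X234.683 Y25.242 F2804
G1 X242.213 Y30.713 F2804
G1 X245.089 Y39.564 F2804
G00 X343.152 Y38.766
M3 S174
G1 X114.308 Y140.954 F2804
G00 X83.825 Y9.281
M3 S626
G1 X338.925 Y99.200 F2163
G00 X191.353 Y9.192
M3 S626
G1 X89.113 Y124.531 F2163
G1 X374.828 Y21.500 F2163
G1 X7.127 Y81.402 F2163
G1 X344.259 Y113.806 F2163
G1 X92.329 Y131.147 F2163
G1 X191.353 Y9.192 F2163
G00 X197.548 Y28.247
M3 S626
G1 X194.929 Y36.306 F2163
G1 X188.074 Y41.287 F2163
G1 X179.600 Y41.287 F2163
G1 X172.745 Y36.306 F2163
G1 X170.126 Y28.247 F2163
G1 X172.745 Y20.188 F2163
G1 X179.600 Y15.207 F2163
G1 X188.074 Y15.207 F2163
G1 X194.929 Y20.188 F2163
G1 X197.548 Y28.247 F2163
M5
G00 X0.000 Y0.000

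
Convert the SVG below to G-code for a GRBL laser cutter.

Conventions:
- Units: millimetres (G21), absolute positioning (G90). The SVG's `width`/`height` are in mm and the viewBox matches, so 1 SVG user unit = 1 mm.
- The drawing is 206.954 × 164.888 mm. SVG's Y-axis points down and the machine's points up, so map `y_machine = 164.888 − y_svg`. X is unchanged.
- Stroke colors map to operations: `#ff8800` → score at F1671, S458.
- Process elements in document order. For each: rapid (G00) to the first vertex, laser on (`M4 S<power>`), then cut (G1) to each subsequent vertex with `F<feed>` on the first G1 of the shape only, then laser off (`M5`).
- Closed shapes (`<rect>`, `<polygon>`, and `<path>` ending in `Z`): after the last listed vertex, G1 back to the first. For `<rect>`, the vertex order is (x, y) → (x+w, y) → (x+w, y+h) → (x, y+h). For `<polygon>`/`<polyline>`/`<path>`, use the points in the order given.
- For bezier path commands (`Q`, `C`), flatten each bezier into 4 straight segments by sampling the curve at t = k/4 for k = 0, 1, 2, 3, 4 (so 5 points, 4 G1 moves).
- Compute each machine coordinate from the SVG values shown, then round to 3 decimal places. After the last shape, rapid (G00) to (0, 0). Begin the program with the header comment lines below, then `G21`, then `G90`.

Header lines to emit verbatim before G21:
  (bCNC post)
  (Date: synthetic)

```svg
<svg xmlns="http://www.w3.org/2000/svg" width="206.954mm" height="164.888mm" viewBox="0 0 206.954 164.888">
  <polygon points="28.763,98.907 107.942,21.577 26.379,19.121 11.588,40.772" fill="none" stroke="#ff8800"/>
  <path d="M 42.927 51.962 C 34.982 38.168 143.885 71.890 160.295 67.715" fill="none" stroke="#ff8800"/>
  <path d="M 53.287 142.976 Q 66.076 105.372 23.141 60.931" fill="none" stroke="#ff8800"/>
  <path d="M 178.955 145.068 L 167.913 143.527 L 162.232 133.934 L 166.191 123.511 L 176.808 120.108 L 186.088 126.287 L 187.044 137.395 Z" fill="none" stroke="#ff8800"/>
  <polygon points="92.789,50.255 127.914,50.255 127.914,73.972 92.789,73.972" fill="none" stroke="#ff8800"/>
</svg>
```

(bCNC post)
(Date: synthetic)
G21
G90
G00 X28.763 Y65.981
M4 S458
G1 X107.942 Y143.311 F1671
G1 X26.379 Y145.767
G1 X11.588 Y124.116
G1 X28.763 Y65.981
M5
G00 X42.927 Y112.926
M4 S458
G1 X55.606 Y115.697 F1671
G1 X92.478 Y108.657
G1 X133.916 Y99.813
G1 X160.295 Y97.173
M5
G00 X53.287 Y21.912
M4 S458
G1 X56.199 Y41.141 F1671
G1 X52.145 Y61.225
G1 X41.126 Y82.164
G1 X23.141 Y103.957
M5
G00 X178.955 Y19.820
M4 S458
G1 X167.913 Y21.361 F1671
G1 X162.232 Y30.954
G1 X166.191 Y41.377
G1 X176.808 Y44.780
G1 X186.088 Y38.601
G1 X187.044 Y27.493
G1 X178.955 Y19.820
M5
G00 X92.789 Y114.633
M4 S458
G1 X127.914 Y114.633 F1671
G1 X127.914 Y90.916
G1 X92.789 Y90.916
G1 X92.789 Y114.633
M5
G00 X0.000 Y0.000

viewBox `0 0 206.954 164.888` with mm width/height → 1 unit = 1 mm. Flip: y_m = 164.888 − y_svg.

**Shape 1** — `<polygon>` closed polygon, stroke `#ff8800` → score (S458, F1671). Machine vertices: (28.763,65.981) → (107.942,143.311) → (26.379,145.767) → (11.588,124.116) → (28.763,65.981). Closed: final G1 returns to the first vertex.

**Shape 2** — `<path>` cubic bezier, stroke `#ff8800` → score (S458, F1671). Control points (SVG): P0=(42.927,51.962), P1=(34.982,38.168), P2=(143.885,71.890), P3=(160.295,67.715); sampled at t=k/4. Machine vertices: (42.927,112.926) → (55.606,115.697) → (92.478,108.657) → (133.916,99.813) → (160.295,97.173). Open path.

**Shape 3** — `<path>` quadratic bezier, stroke `#ff8800` → score (S458, F1671). Control points (SVG): P0=(53.287,142.976), P1=(66.076,105.372), P2=(23.141,60.931); sampled at t=k/4. Machine vertices: (53.287,21.912) → (56.199,41.141) → (52.145,61.225) → (41.126,82.164) → (23.141,103.957). Open path.

**Shape 4** — `<path>` regular polygon, stroke `#ff8800` → score (S458, F1671). Machine vertices: (178.955,19.820) → (167.913,21.361) → (162.232,30.954) → (166.191,41.377) → (176.808,44.780) → (186.088,38.601) → (187.044,27.493) → (178.955,19.820). Closed: final G1 returns to the first vertex.

**Shape 5** — `<polygon>` rectangle, stroke `#ff8800` → score (S458, F1671). Machine vertices: (92.789,114.633) → (127.914,114.633) → (127.914,90.916) → (92.789,90.916) → (92.789,114.633). Closed: final G1 returns to the first vertex.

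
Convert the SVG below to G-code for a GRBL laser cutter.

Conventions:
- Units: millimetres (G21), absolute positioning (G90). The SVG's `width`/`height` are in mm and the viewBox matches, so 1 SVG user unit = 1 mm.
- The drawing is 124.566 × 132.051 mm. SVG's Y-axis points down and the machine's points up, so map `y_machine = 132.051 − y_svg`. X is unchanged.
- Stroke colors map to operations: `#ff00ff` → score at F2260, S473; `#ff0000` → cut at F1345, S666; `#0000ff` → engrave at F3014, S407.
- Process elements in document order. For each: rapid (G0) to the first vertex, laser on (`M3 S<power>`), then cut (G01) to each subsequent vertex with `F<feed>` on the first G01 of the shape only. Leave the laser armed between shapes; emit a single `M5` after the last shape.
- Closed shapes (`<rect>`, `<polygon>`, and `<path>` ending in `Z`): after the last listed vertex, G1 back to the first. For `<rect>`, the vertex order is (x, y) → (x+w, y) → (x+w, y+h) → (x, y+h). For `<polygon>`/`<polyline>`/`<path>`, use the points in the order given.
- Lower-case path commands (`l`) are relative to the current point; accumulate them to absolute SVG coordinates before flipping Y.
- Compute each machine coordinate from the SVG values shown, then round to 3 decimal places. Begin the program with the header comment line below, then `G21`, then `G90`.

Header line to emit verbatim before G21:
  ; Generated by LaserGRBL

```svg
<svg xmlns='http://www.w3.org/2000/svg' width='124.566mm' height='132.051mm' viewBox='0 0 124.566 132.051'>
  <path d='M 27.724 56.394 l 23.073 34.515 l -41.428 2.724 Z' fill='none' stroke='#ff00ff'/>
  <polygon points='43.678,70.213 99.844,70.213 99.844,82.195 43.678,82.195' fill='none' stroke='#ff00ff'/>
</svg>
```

; Generated by LaserGRBL
G21
G90
G0 X27.724 Y75.657
M3 S473
G01 X50.797 Y41.142 F2260
G01 X9.369 Y38.418
G01 X27.724 Y75.657
G0 X43.678 Y61.838
M3 S473
G01 X99.844 Y61.838 F2260
G01 X99.844 Y49.856
G01 X43.678 Y49.856
G01 X43.678 Y61.838
M5

Since the viewBox matches the mm dimensions, user units are millimetres directly. The only transform is the Y-flip y_m = 132.051 − y_svg.

Shape 1 is a regular polygon drawn with `<path>`. Its stroke #ff00ff means score at S473, F2260. After flipping Y the toolpath is (27.724,75.657) → (50.797,41.142) → (9.369,38.418) → (27.724,75.657), returning to the start.

Shape 2 is a rectangle drawn with `<polygon>`. Its stroke #ff00ff means score at S473, F2260. After flipping Y the toolpath is (43.678,61.838) → (99.844,61.838) → (99.844,49.856) → (43.678,49.856) → (43.678,61.838), returning to the start.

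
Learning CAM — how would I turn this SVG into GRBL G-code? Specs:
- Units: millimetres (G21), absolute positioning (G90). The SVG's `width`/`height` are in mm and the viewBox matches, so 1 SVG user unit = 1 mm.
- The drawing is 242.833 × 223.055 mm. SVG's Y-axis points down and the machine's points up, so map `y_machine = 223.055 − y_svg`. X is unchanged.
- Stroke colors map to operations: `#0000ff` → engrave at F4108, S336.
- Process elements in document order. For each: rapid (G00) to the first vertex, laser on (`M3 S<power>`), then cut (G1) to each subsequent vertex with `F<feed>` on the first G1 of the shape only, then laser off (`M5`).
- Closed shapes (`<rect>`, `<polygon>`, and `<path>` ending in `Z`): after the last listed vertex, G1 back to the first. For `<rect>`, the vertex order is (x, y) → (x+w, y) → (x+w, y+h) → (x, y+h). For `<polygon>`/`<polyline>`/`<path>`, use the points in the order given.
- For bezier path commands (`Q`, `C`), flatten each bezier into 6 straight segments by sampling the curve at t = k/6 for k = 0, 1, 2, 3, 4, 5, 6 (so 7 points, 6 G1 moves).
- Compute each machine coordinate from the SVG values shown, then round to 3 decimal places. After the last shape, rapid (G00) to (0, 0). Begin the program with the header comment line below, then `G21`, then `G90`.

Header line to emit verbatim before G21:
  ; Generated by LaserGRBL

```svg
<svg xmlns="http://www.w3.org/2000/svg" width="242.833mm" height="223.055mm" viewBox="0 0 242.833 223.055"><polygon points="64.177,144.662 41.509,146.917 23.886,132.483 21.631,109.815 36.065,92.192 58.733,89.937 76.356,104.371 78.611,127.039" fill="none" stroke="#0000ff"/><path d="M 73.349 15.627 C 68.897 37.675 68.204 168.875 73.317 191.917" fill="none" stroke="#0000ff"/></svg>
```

Since the viewBox matches the mm dimensions, user units are millimetres directly. The only transform is the Y-flip y_m = 223.055 − y_svg.

Shape 1 is a regular polygon drawn with `<polygon>`. Its stroke #0000ff means engrave at S336, F4108. After flipping Y the toolpath is (64.177,78.393) → (41.509,76.138) → (23.886,90.572) → (21.631,113.240) → (36.065,130.863) → (58.733,133.118) → (76.356,118.684) → (78.611,96.016) → (64.177,78.393), returning to the start.

Shape 2 is a cubic bezier drawn with `<path>`. Its stroke #0000ff means engrave at S336, F4108. After flipping Y the toolpath is (73.349,207.428) → (71.446,188.314) → (70.226,157.045) → (69.746,119.656) → (70.064,82.184) → (71.235,50.666) → (73.317,31.138).

; Generated by LaserGRBL
G21
G90
G00 X64.177 Y78.393
M3 S336
G1 X41.509 Y76.138 F4108
G1 X23.886 Y90.572
G1 X21.631 Y113.240
G1 X36.065 Y130.863
G1 X58.733 Y133.118
G1 X76.356 Y118.684
G1 X78.611 Y96.016
G1 X64.177 Y78.393
M5
G00 X73.349 Y207.428
M3 S336
G1 X71.446 Y188.314 F4108
G1 X70.226 Y157.045
G1 X69.746 Y119.656
G1 X70.064 Y82.184
G1 X71.235 Y50.666
G1 X73.317 Y31.138
M5
G00 X0.000 Y0.000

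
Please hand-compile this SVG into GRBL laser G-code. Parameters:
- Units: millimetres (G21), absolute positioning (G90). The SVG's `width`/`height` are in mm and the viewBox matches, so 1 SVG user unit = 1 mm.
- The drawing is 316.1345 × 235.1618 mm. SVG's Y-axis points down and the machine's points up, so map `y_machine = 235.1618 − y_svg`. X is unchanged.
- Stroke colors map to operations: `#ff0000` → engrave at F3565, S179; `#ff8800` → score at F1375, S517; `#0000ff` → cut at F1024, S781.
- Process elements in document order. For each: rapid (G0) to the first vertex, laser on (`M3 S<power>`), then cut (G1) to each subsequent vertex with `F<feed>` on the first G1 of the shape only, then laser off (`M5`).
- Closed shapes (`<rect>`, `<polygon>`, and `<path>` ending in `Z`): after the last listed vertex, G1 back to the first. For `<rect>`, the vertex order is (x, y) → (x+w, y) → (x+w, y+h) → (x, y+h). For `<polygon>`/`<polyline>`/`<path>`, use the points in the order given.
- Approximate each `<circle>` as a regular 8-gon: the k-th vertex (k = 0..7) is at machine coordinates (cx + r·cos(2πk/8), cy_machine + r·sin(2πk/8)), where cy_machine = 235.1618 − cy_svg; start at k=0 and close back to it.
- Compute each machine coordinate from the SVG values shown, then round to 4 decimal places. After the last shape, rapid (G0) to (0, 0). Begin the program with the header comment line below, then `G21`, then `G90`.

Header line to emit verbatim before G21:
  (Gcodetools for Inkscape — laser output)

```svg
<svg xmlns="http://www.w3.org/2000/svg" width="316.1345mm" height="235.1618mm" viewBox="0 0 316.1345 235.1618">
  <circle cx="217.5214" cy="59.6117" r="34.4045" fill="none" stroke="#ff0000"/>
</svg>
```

1 u = 1 mm; y_m = 235.1618 − y.

[1] `<circle>` circle, #ff0000→engrave S179 F3565: (251.9259,175.5501) → (241.8491,199.8778) → (217.5214,209.9546) → (193.1937,199.8778) → (183.1169,175.5501) → (193.1937,151.2224) → (217.5214,141.1456) → (241.8491,151.2224) → (251.9259,175.5501) (closed)

(Gcodetools for Inkscape — laser output)
G21
G90
G0 X251.9259 Y175.5501
M3 S179
G1 X241.8491 Y199.8778 F3565
G1 X217.5214 Y209.9546
G1 X193.1937 Y199.8778
G1 X183.1169 Y175.5501
G1 X193.1937 Y151.2224
G1 X217.5214 Y141.1456
G1 X241.8491 Y151.2224
G1 X251.9259 Y175.5501
M5
G0 X0.0000 Y0.0000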